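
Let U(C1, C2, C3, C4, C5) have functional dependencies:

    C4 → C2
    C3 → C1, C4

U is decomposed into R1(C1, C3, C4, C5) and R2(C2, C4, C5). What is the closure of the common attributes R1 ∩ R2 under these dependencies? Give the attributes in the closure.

C2, C4, C5

R1 ∩ R2 = {C4, C5}.
C4 → C2 applies, adding C2
Closure: {C2, C4, C5}.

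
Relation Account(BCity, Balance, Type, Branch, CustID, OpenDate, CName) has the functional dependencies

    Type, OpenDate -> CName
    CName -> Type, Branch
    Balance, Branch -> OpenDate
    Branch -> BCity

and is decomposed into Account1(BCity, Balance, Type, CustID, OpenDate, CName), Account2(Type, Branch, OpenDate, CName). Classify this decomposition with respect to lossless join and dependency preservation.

lossless but not dependency-preserving

Lossless test: (Type, OpenDate, CName)⁺ = {BCity, Type, Branch, OpenDate, CName}, which contains all of one fragment — lossless.
Dependency preservation: the restricted closure of {Balance, Branch} across the fragments never reaches {OpenDate}, so Balance, Branch → OpenDate cannot be enforced without a join — not preserved.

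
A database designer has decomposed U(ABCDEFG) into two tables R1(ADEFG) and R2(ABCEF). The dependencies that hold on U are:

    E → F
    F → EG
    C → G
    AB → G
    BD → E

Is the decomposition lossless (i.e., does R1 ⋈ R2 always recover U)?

No

Common attributes: R1 ∩ R2 = {AEF}.
Closure of {AEF}: F → EG applies, adding G. So (AEF)⁺ = {AEFG}.
The closure contains neither all of R1 = {ADEFG} nor all of R2 = {ABCEF}, so the common attributes are not a superkey of either fragment. The join is lossy.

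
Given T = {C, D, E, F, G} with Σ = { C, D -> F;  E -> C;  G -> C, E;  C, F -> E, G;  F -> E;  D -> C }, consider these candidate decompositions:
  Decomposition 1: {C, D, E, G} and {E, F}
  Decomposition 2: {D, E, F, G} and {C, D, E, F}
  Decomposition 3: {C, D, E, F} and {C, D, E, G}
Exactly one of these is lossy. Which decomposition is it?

Decomposition 1

Decomposition 1: common = {E}, closure = {C, E} → lossy.
Decomposition 2: common = {D, E, F}, closure = {C, D, E, F, G} → lossless.
Decomposition 3: common = {C, D, E}, closure = {C, D, E, F, G} → lossless.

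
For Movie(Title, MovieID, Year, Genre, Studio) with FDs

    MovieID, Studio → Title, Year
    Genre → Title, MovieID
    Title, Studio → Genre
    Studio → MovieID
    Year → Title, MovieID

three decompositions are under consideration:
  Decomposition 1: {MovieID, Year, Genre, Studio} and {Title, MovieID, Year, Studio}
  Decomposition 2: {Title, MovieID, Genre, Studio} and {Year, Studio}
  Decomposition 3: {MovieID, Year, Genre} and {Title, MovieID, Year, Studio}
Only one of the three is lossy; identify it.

Decomposition 3

Decomposition 1: common = {MovieID, Year, Studio}, closure = {Title, MovieID, Year, Genre, Studio} → lossless.
Decomposition 2: common = {Studio}, closure = {Title, MovieID, Year, Genre, Studio} → lossless.
Decomposition 3: common = {MovieID, Year}, closure = {Title, MovieID, Year} → lossy.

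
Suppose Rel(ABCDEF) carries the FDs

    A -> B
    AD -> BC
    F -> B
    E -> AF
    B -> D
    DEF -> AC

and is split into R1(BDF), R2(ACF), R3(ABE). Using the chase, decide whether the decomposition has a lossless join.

No

Chase test. Columns are ABCDEF; row i has aⱼ where attribute j ∈ Ri, else bᵢⱼ.
Initial tableau (one row per fragment):
  row 1: b11 a2 b13 a4 b15 a6
  row 2: a1 b22 a3 b24 b25 a6
  row 3: a1 a2 b33 b34 a5 b36
Rows 2 and 3 agree on A; apply A→B and equate their B entries.
Rows 1 and 2 agree on B; apply B→D and equate their D entries.
Rows 1 and 3 agree on B; apply B→D and equate their D entries.
Rows 2 and 3 agree on AD; apply AD→BC and equate their BC entries.
No row becomes fully distinguished — the join is lossy.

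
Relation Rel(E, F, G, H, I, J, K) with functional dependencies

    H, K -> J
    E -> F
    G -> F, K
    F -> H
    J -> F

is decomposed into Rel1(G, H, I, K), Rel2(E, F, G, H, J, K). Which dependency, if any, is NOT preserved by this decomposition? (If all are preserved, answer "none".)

none

H, K → J lies within Rel2.
E → F lies within Rel2.
G → F, K lies within Rel2.
F → H lies within Rel2.
J → F lies within Rel2.
Every dependency is enforceable on the fragments, so the decomposition is dependency-preserving.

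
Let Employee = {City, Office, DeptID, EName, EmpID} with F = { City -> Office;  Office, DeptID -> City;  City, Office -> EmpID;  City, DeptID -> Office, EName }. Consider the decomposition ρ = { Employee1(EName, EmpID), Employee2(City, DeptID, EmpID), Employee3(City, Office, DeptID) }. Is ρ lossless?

Chase test. Columns are City, Office, DeptID, EName, EmpID; row i has aⱼ where attribute j ∈ Employeei, else bᵢⱼ.
Initial tableau (one row per fragment):
  row 1: b11 b12 b13 a4 a5
  row 2: a1 b22 a3 b24 a5
  row 3: a1 a2 a3 b34 b35
Rows 2 and 3 agree on City; apply City→Office and equate their Office entries.
Rows 2 and 3 agree on City, Office; apply City, Office→EmpID and equate their EmpID entries.
Rows 2 and 3 agree on City, DeptID; apply City, DeptID→Office, EName and equate their Office, EName entries.
No row becomes fully distinguished — the join is lossy.

No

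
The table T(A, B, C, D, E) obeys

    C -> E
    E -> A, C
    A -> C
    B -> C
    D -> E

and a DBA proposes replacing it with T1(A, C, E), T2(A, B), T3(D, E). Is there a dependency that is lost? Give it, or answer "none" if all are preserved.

C → E lies within T1.
E → A, C lies within T1.
A → C lies within T1.
B → C: restricted closure across fragments reaches C.
D → E lies within T3.
Every dependency is enforceable on the fragments, so the decomposition is dependency-preserving.

none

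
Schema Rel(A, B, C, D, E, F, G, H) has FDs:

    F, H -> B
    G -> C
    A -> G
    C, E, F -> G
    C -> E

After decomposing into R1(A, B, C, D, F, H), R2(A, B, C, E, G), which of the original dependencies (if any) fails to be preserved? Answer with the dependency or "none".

C, E, F -> G

Check C, E, F → G: no single fragment contains all of {C, E, F, G}, and the restricted closure of {C, E, F} across the fragments never reaches {G}.
F, H → B is preserved.
G → C is preserved.
A → G is preserved.
C → E is preserved.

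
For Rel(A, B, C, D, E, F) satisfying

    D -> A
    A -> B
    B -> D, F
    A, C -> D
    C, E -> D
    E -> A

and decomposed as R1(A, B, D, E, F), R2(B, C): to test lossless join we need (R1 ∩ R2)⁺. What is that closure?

A, B, D, F

R1 ∩ R2 = {B}.
B → D, F applies, adding D, F
D → A applies, adding A
Closure: {A, B, D, F}.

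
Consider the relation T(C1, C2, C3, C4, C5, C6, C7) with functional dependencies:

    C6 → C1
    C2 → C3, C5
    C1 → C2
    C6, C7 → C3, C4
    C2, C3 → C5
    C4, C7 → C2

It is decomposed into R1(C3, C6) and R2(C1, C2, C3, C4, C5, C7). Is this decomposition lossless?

Common attributes: R1 ∩ R2 = {C3}.
No dependency enlarges {C3}, so (C3)⁺ = {C3}.
The closure contains neither all of R1 = {C3, C6} nor all of R2 = {C1, C2, C3, C4, C5, C7}, so the common attributes are not a superkey of either fragment. The join is lossy.

No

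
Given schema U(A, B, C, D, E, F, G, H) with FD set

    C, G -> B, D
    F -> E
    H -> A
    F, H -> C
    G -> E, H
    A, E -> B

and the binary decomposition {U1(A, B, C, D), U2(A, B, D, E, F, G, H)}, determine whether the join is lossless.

Common attributes: U1 ∩ U2 = {A, B, D}.
No dependency enlarges {A, B, D}, so (A, B, D)⁺ = {A, B, D}.
The closure contains neither all of U1 = {A, B, C, D} nor all of U2 = {A, B, D, E, F, G, H}, so the common attributes are not a superkey of either fragment. The join is lossy.

No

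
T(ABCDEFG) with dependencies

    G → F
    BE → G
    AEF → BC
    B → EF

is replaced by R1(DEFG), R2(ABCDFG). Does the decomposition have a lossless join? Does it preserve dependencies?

lossy and not dependency-preserving

Lossless test: (DFG)⁺ = {DFG}, which is a superkey of neither fragment — lossy.
Dependency preservation: the restricted closure of {AEF} across the fragments never reaches {BC}, so AEF → BC cannot be enforced without a join — not preserved.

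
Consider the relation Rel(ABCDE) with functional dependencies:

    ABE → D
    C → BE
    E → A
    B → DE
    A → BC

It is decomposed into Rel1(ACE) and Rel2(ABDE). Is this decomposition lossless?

Yes

Common attributes: Rel1 ∩ Rel2 = {AE}.
Closure of {AE}: A → BC applies, adding BC; ABE → D applies, adding D. So (AE)⁺ = {ABCDE}.
This closure contains every attribute of Rel1, so Rel1 ∩ Rel2 → Rel1. The join is lossless.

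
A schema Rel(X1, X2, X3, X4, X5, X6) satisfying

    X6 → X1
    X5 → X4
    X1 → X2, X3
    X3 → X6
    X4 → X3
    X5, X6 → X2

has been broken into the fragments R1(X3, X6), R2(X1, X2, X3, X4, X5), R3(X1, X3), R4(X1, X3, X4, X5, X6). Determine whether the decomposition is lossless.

Yes

Chase test. Columns are X1, X2, X3, X4, X5, X6; row i has aⱼ where attribute j ∈ Ri, else bᵢⱼ.
Initial tableau (one row per fragment):
  row 1: b11 b12 a3 b14 b15 a6
  row 2: a1 a2 a3 a4 a5 b26
  row 3: a1 b32 a3 b34 b35 b36
  row 4: a1 b42 a3 a4 a5 a6
Rows 1 and 4 agree on X6; apply X6→X1 and equate their X1 entries.
Rows 1 and 2 agree on X1; apply X1→X2, X3 and equate their X2, X3 entries.
Rows 1 and 3 agree on X1; apply X1→X2, X3 and equate their X2, X3 entries.
Rows 1 and 4 agree on X1; apply X1→X2, X3 and equate their X2, X3 entries.
Rows 1 and 2 agree on X3; apply X3→X6 and equate their X6 entries.
Rows 1 and 3 agree on X3; apply X3→X6 and equate their X6 entries.
Row 2 is now all distinguished symbols — the join is lossless.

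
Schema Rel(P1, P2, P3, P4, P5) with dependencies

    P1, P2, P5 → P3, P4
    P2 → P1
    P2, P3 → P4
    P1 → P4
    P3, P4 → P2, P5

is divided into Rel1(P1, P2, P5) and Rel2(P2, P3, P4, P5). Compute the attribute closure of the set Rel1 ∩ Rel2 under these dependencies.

P1, P2, P3, P4, P5

Rel1 ∩ Rel2 = {P2, P5}.
P2 → P1 applies, adding P1
P1 → P4 applies, adding P4
P1, P2, P5 → P3, P4 applies, adding P3
Closure: {P1, P2, P3, P4, P5}.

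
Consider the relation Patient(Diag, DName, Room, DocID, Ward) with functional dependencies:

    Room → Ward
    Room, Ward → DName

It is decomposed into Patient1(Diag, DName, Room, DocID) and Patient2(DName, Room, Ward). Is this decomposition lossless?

Common attributes: Patient1 ∩ Patient2 = {DName, Room}.
Closure of {DName, Room}: Room → Ward applies, adding Ward. So (DName, Room)⁺ = {DName, Room, Ward}.
This closure contains every attribute of Patient2, so Patient1 ∩ Patient2 → Patient2. The join is lossless.

Yes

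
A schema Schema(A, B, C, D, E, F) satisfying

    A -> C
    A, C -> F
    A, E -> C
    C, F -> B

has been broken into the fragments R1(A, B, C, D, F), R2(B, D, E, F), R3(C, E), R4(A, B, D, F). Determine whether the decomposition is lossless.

Chase test. Columns are A, B, C, D, E, F; row i has aⱼ where attribute j ∈ Ri, else bᵢⱼ.
Initial tableau (one row per fragment):
  row 1: a1 a2 a3 a4 b15 a6
  row 2: b21 a2 b23 a4 a5 a6
  row 3: b31 b32 a3 b34 a5 b36
  row 4: a1 a2 b43 a4 b45 a6
Rows 1 and 4 agree on A; apply A→C and equate their C entries.
No row becomes fully distinguished — the join is lossy.

No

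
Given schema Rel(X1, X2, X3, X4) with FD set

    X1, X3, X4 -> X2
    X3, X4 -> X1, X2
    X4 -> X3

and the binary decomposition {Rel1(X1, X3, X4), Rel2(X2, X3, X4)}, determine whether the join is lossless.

Common attributes: Rel1 ∩ Rel2 = {X3, X4}.
Closure of {X3, X4}: X3, X4 → X1, X2 applies, adding X1, X2. So (X3, X4)⁺ = {X1, X2, X3, X4}.
This closure contains every attribute of Rel1, so Rel1 ∩ Rel2 → Rel1. The join is lossless.

Yes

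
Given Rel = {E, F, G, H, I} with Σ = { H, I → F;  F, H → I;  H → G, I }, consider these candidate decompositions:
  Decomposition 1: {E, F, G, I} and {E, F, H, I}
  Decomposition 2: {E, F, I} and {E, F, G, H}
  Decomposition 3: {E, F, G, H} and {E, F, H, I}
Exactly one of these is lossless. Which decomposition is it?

Decomposition 3

Decomposition 1: common = {E, F, I}, closure = {E, F, I} → lossy.
Decomposition 2: common = {E, F}, closure = {E, F} → lossy.
Decomposition 3: common = {E, F, H}, closure = {E, F, G, H, I} → lossless.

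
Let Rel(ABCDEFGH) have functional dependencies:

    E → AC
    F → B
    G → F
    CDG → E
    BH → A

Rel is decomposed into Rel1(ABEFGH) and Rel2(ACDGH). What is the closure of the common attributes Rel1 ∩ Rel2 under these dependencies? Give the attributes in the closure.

ABFGH

Rel1 ∩ Rel2 = {AGH}.
G → F applies, adding F
F → B applies, adding B
Closure: {ABFGH}.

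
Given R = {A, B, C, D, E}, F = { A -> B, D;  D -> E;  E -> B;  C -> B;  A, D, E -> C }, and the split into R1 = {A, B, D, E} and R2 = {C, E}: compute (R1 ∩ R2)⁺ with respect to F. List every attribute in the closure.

B, E

R1 ∩ R2 = {E}.
E → B applies, adding B
Closure: {B, E}.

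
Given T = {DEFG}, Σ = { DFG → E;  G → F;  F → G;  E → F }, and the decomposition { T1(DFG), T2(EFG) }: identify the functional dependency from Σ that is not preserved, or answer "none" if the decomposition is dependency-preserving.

DFG → E

Check DFG → E: no single fragment contains all of {DEFG}, and the restricted closure of {DFG} across the fragments never reaches {E}.
G → F is preserved.
F → G is preserved.
E → F is preserved.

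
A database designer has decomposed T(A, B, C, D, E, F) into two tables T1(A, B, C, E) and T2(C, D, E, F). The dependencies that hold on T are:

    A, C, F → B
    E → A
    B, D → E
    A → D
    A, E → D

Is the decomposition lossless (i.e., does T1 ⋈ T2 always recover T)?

No

Common attributes: T1 ∩ T2 = {C, E}.
Closure of {C, E}: E → A applies, adding A; A → D applies, adding D. So (C, E)⁺ = {A, C, D, E}.
The closure contains neither all of T1 = {A, B, C, E} nor all of T2 = {C, D, E, F}, so the common attributes are not a superkey of either fragment. The join is lossy.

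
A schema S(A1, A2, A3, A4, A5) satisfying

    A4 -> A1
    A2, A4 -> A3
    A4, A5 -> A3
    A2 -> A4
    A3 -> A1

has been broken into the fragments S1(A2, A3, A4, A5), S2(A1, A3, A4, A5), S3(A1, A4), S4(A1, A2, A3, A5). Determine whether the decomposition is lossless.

Chase test. Columns are A1, A2, A3, A4, A5; row i has aⱼ where attribute j ∈ Si, else bᵢⱼ.
Initial tableau (one row per fragment):
  row 1: b11 a2 a3 a4 a5
  row 2: a1 b22 a3 a4 a5
  row 3: a1 b32 b33 a4 b35
  row 4: a1 a2 a3 b44 a5
Rows 1 and 2 agree on A4; apply A4→A1 and equate their A1 entries.
Rows 1 and 4 agree on A2; apply A2→A4 and equate their A4 entries.
Row 1 is now all distinguished symbols — the join is lossless.

Yes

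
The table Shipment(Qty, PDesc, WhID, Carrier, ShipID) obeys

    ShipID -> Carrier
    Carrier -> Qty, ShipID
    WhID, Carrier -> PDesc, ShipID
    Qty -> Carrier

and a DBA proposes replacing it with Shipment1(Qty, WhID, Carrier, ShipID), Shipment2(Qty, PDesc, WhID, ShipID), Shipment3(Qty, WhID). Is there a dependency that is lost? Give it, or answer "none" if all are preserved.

none

ShipID → Carrier lies within Shipment1.
Carrier → Qty, ShipID lies within Shipment1.
WhID, Carrier → PDesc, ShipID: restricted closure across fragments reaches PDesc, ShipID.
Qty → Carrier lies within Shipment1.
Every dependency is enforceable on the fragments, so the decomposition is dependency-preserving.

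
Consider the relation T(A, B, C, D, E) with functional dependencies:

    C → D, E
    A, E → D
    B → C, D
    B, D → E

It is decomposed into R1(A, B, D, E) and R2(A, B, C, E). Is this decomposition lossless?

Common attributes: R1 ∩ R2 = {A, B, E}.
Closure of {A, B, E}: A, E → D applies, adding D; B → C, D applies, adding C. So (A, B, E)⁺ = {A, B, C, D, E}.
This closure contains every attribute of R1, so R1 ∩ R2 → R1. The join is lossless.

Yes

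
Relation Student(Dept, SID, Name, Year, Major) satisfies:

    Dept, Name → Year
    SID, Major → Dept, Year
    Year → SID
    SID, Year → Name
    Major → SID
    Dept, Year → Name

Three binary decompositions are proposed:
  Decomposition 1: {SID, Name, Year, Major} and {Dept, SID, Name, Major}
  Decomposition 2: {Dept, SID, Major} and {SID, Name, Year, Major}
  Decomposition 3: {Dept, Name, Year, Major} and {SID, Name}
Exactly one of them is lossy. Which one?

Decomposition 1: common = {SID, Name, Major}, closure = {Dept, SID, Name, Year, Major} → lossless.
Decomposition 2: common = {SID, Major}, closure = {Dept, SID, Name, Year, Major} → lossless.
Decomposition 3: common = {Name}, closure = {Name} → lossy.

Decomposition 3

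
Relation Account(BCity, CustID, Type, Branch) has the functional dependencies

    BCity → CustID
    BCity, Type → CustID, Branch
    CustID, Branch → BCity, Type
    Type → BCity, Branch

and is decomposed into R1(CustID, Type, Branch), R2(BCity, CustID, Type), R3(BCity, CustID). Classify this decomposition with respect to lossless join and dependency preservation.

Lossless test (chase): Rows 1 and 2 agree on Type; apply Type→BCity, Branch and equate their BCity, Branch entries. Row 1 is now all distinguished symbols — the join is lossless.
Dependency preservation: BCity, Type → CustID, Branch; CustID, Branch → BCity, Type; Type → BCity, Branch are not contained in any single fragment, but the restricted closure of each left-hand side across the fragments still reaches the right-hand side; the remaining FDs each lie inside some fragment. All dependencies are preserved.

lossless and dependency-preserving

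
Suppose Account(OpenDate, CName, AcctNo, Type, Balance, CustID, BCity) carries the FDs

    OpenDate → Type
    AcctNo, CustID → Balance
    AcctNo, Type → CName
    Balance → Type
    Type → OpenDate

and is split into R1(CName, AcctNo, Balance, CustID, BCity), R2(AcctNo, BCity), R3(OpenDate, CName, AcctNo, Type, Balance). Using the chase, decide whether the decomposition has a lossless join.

Yes

Chase test. Columns are OpenDate, CName, AcctNo, Type, Balance, CustID, BCity; row i has aⱼ where attribute j ∈ Ri, else bᵢⱼ.
Initial tableau (one row per fragment):
  row 1: b11 a2 a3 b14 a5 a6 a7
  row 2: b21 b22 a3 b24 b25 b26 a7
  row 3: a1 a2 a3 a4 a5 b36 b37
Rows 1 and 3 agree on Balance; apply Balance→Type and equate their Type entries.
Rows 1 and 3 agree on Type; apply Type→OpenDate and equate their OpenDate entries.
Row 1 is now all distinguished symbols — the join is lossless.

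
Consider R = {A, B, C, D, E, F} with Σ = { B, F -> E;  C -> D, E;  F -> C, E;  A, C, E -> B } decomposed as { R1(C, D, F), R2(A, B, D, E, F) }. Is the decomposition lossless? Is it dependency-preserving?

lossless but not dependency-preserving

Lossless test: (D, F)⁺ = {C, D, E, F}, which contains all of one fragment — lossless.
Dependency preservation: the restricted closure of {C} across the fragments never reaches {D, E}, so C → D, E cannot be enforced without a join — not preserved.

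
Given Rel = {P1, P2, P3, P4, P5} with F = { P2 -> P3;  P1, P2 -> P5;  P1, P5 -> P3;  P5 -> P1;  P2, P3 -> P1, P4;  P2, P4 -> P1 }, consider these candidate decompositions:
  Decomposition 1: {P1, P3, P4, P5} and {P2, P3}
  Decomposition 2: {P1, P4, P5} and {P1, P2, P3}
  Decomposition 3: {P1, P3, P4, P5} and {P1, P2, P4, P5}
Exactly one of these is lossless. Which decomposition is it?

Decomposition 3

Decomposition 1: common = {P3}, closure = {P3} → lossy.
Decomposition 2: common = {P1}, closure = {P1} → lossy.
Decomposition 3: common = {P1, P4, P5}, closure = {P1, P3, P4, P5} → lossless.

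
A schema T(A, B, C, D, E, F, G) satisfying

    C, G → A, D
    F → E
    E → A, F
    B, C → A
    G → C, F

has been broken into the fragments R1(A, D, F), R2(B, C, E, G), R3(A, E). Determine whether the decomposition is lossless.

No

Chase test. Columns are A, B, C, D, E, F, G; row i has aⱼ where attribute j ∈ Ri, else bᵢⱼ.
Initial tableau (one row per fragment):
  row 1: a1 b12 b13 a4 b15 a6 b17
  row 2: b21 a2 a3 b24 a5 b26 a7
  row 3: a1 b32 b33 b34 a5 b36 b37
Rows 2 and 3 agree on E; apply E→A, F and equate their A, F entries.
No row becomes fully distinguished — the join is lossy.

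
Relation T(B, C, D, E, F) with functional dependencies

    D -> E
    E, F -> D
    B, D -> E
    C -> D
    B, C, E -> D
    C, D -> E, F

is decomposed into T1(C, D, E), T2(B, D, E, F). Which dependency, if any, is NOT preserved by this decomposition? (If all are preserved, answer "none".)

C, D -> E, F

Check C, D → E, F: no single fragment contains all of {C, D, E, F}, and the restricted closure of {C, D} across the fragments never reaches {E, F}.
D → E is preserved.
E, F → D is preserved.
B, D → E is preserved.
C → D is preserved.
B, C, E → D is preserved.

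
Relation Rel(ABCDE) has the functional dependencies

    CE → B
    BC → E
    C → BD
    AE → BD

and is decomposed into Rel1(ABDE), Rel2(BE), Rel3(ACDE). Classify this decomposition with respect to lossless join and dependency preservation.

lossless but not dependency-preserving

Lossless test (chase): Rows 1 and 3 agree on AE; apply AE→BD and equate their BD entries. Row 3 is now all distinguished symbols — the join is lossless.
Dependency preservation: the restricted closure of {CE} across the fragments never reaches {B}, so CE → B cannot be enforced without a join — not preserved.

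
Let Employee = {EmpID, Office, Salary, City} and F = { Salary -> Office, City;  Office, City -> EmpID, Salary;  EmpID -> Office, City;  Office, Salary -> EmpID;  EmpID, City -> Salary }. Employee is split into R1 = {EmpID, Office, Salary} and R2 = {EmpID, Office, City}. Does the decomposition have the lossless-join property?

Yes

Common attributes: R1 ∩ R2 = {EmpID, Office}.
Closure of {EmpID, Office}: EmpID → Office, City applies, adding City; EmpID, City → Salary applies, adding Salary. So (EmpID, Office)⁺ = {EmpID, Office, Salary, City}.
This closure contains every attribute of R1, so R1 ∩ R2 → R1. The join is lossless.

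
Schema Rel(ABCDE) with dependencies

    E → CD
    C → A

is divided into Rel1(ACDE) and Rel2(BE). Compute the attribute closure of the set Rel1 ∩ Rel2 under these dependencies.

Rel1 ∩ Rel2 = {E}.
E → CD applies, adding CD
C → A applies, adding A
Closure: {ACDE}.

ACDE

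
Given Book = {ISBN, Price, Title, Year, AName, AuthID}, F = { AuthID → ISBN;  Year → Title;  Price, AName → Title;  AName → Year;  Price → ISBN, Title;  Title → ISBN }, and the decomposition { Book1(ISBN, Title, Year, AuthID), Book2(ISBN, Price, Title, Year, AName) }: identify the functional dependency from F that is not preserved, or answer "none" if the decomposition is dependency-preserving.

none

AuthID → ISBN lies within Book1.
Year → Title lies within Book1.
Price, AName → Title lies within Book2.
AName → Year lies within Book2.
Price → ISBN, Title lies within Book2.
Title → ISBN lies within Book1.
Every dependency is enforceable on the fragments, so the decomposition is dependency-preserving.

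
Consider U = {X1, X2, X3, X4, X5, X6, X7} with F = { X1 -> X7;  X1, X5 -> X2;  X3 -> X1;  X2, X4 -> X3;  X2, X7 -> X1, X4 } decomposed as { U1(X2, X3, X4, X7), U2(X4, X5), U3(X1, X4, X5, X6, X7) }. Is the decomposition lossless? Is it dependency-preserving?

lossy and not dependency-preserving

Lossless test (chase): applying each FD to every pair of rows produces no changes in the tableau, so no row becomes fully distinguished — the join is lossy.
Dependency preservation: the restricted closure of {X1, X5} across the fragments never reaches {X2}, so X1, X5 → X2 cannot be enforced without a join — not preserved.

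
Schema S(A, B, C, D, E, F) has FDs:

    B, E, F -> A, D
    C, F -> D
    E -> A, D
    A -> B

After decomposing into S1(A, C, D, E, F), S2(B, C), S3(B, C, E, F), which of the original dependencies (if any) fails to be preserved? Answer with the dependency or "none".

Check A → B: no single fragment contains all of {A, B}, and the restricted closure of {A} across the fragments never reaches {B}.
B, E, F → A, D is preserved.
C, F → D is preserved.
E → A, D is preserved.

A -> B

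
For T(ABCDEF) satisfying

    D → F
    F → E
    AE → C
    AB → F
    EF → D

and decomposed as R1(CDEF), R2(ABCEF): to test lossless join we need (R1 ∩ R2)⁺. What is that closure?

R1 ∩ R2 = {CEF}.
EF → D applies, adding D
Closure: {CDEF}.

CDEF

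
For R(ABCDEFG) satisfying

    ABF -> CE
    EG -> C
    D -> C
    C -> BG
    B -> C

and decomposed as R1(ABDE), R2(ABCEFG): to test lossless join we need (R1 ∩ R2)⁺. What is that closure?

ABCEG

R1 ∩ R2 = {ABE}.
B → C applies, adding C
C → BG applies, adding G
Closure: {ABCEG}.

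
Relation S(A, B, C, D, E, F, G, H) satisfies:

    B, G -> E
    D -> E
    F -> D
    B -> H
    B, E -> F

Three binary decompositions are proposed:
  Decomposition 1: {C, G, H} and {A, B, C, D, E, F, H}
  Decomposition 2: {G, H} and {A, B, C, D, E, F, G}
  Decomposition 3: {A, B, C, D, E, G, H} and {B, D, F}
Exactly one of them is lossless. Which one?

Decomposition 3

Decomposition 1: common = {C, H}, closure = {C, H} → lossy.
Decomposition 2: common = {G}, closure = {G} → lossy.
Decomposition 3: common = {B, D}, closure = {B, D, E, F, H} → lossless.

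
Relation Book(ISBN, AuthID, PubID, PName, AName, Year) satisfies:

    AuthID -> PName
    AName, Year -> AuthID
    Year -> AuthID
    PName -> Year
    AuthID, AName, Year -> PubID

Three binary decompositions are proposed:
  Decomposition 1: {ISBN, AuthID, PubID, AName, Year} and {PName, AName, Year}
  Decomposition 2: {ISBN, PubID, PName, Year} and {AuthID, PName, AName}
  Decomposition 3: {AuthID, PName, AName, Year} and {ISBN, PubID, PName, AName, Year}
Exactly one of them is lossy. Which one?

Decomposition 1: common = {AName, Year}, closure = {AuthID, PubID, PName, AName, Year} → lossless.
Decomposition 2: common = {PName}, closure = {AuthID, PName, Year} → lossy.
Decomposition 3: common = {PName, AName, Year}, closure = {AuthID, PubID, PName, AName, Year} → lossless.

Decomposition 2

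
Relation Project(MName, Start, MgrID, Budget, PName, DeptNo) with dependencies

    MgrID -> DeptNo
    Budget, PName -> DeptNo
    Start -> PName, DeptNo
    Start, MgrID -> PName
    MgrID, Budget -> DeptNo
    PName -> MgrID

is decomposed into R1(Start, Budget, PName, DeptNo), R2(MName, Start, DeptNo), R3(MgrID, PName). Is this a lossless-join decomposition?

No

Chase test. Columns are MName, Start, MgrID, Budget, PName, DeptNo; row i has aⱼ where attribute j ∈ Ri, else bᵢⱼ.
Initial tableau (one row per fragment):
  row 1: b11 a2 b13 a4 a5 a6
  row 2: a1 a2 b23 b24 b25 a6
  row 3: b31 b32 a3 b34 a5 b36
Rows 1 and 2 agree on Start; apply Start→PName, DeptNo and equate their PName, DeptNo entries.
Rows 1 and 2 agree on PName; apply PName→MgrID and equate their MgrID entries.
Rows 1 and 3 agree on PName; apply PName→MgrID and equate their MgrID entries.
Rows 1 and 3 agree on MgrID; apply MgrID→DeptNo and equate their DeptNo entries.
No row becomes fully distinguished — the join is lossy.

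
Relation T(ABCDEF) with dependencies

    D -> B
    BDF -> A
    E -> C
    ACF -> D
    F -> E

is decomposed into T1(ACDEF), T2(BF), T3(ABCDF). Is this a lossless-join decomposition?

Chase test. Columns are ABCDEF; row i has aⱼ where attribute j ∈ Ti, else bᵢⱼ.
Initial tableau (one row per fragment):
  row 1: a1 b12 a3 a4 a5 a6
  row 2: b21 a2 b23 b24 b25 a6
  row 3: a1 a2 a3 a4 b35 a6
Rows 1 and 3 agree on D; apply D→B and equate their B entries.
Rows 1 and 2 agree on F; apply F→E and equate their E entries.
Rows 1 and 3 agree on F; apply F→E and equate their E entries.
Rows 1 and 2 agree on E; apply E→C and equate their C entries.
Row 1 is now all distinguished symbols — the join is lossless.

Yes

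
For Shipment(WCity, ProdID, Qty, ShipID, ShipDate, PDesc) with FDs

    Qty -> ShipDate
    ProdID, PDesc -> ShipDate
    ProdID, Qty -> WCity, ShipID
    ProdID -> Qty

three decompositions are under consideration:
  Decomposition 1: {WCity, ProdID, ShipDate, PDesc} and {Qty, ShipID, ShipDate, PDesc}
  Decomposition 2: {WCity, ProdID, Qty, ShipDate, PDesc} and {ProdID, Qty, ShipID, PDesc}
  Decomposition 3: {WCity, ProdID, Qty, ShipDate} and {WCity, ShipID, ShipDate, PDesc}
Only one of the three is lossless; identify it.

Decomposition 1: common = {ShipDate, PDesc}, closure = {ShipDate, PDesc} → lossy.
Decomposition 2: common = {ProdID, Qty, PDesc}, closure = {WCity, ProdID, Qty, ShipID, ShipDate, PDesc} → lossless.
Decomposition 3: common = {WCity, ShipDate}, closure = {WCity, ShipDate} → lossy.

Decomposition 2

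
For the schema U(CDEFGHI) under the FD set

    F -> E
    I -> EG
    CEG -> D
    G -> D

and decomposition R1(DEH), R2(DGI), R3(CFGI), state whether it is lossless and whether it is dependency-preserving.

Lossless test (chase): Rows 2 and 3 agree on I; apply I→EG and equate their EG entries. Rows 2 and 3 agree on G; apply G→D and equate their D entries. No row becomes fully distinguished — the join is lossy.
Dependency preservation: the restricted closure of {F} across the fragments never reaches {E}, so F → E cannot be enforced without a join — not preserved.

lossy and not dependency-preserving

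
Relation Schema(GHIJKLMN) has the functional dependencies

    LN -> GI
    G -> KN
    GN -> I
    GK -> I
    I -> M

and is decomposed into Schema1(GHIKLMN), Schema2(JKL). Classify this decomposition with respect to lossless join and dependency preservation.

Lossless test: (KL)⁺ = {KL}, which is a superkey of neither fragment — lossy.
Dependency preservation: every FD's attributes lie within a single fragment, so each can be enforced locally — preserved.

lossy but dependency-preserving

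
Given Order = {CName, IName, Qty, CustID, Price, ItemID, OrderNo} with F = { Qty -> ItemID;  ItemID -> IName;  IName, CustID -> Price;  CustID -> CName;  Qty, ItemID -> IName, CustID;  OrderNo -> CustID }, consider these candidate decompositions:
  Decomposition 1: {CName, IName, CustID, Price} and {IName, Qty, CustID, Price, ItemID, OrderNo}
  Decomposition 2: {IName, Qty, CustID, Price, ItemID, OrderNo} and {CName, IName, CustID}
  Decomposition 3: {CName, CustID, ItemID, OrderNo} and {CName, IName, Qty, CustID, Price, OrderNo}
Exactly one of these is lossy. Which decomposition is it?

Decomposition 1: common = {IName, CustID, Price}, closure = {CName, IName, CustID, Price} → lossless.
Decomposition 2: common = {IName, CustID}, closure = {CName, IName, CustID, Price} → lossless.
Decomposition 3: common = {CName, CustID, OrderNo}, closure = {CName, CustID, OrderNo} → lossy.

Decomposition 3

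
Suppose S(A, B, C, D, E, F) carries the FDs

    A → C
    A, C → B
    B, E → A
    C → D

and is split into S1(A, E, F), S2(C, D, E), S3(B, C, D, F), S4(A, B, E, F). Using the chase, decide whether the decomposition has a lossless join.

Chase test. Columns are A, B, C, D, E, F; row i has aⱼ where attribute j ∈ Si, else bᵢⱼ.
Initial tableau (one row per fragment):
  row 1: a1 b12 b13 b14 a5 a6
  row 2: b21 b22 a3 a4 a5 b26
  row 3: b31 a2 a3 a4 b35 a6
  row 4: a1 a2 b43 b44 a5 a6
Rows 1 and 4 agree on A; apply A→C and equate their C entries.
Rows 1 and 4 agree on A, C; apply A, C→B and equate their B entries.
Rows 1 and 4 agree on C; apply C→D and equate their D entries.
No row becomes fully distinguished — the join is lossy.

No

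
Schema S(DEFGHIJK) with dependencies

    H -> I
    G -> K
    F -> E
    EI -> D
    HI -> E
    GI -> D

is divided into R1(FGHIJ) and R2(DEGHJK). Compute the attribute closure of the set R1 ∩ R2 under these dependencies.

R1 ∩ R2 = {GHJ}.
H → I applies, adding I
G → K applies, adding K
HI → E applies, adding E
GI → D applies, adding D
Closure: {DEGHIJK}.

DEGHIJK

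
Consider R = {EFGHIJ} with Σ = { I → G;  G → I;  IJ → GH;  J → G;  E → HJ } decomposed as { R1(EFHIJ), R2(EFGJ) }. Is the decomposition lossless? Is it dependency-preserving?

Lossless test: (EFJ)⁺ = {EFGHIJ}, which contains all of one fragment — lossless.
Dependency preservation: the restricted closure of {I} across the fragments never reaches {G}, so I → G cannot be enforced without a join — not preserved.

lossless but not dependency-preserving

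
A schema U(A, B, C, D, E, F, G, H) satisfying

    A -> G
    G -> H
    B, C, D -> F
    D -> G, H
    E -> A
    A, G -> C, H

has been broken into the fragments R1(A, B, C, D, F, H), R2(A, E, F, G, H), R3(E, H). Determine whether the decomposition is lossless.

No

Chase test. Columns are A, B, C, D, E, F, G, H; row i has aⱼ where attribute j ∈ Ri, else bᵢⱼ.
Initial tableau (one row per fragment):
  row 1: a1 a2 a3 a4 b15 a6 b17 a8
  row 2: a1 b22 b23 b24 a5 a6 a7 a8
  row 3: b31 b32 b33 b34 a5 b36 b37 a8
Rows 1 and 2 agree on A; apply A→G and equate their G entries.
Rows 2 and 3 agree on E; apply E→A and equate their A entries.
Rows 1 and 2 agree on A, G; apply A, G→C, H and equate their C, H entries.
Rows 1 and 3 agree on A; apply A→G and equate their G entries.
Rows 1 and 3 agree on A, G; apply A, G→C, H and equate their C, H entries.
No row becomes fully distinguished — the join is lossy.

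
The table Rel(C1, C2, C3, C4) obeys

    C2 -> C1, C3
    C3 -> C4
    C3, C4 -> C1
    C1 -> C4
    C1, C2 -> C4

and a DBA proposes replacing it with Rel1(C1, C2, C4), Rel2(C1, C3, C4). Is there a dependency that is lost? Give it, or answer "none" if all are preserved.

C2 -> C1, C3

Check C2 → C1, C3: no single fragment contains all of {C1, C2, C3}, and the restricted closure of {C2} across the fragments never reaches {C1, C3}.
C3 → C4 is preserved.
C3, C4 → C1 is preserved.
C1 → C4 is preserved.
C1, C2 → C4 is preserved.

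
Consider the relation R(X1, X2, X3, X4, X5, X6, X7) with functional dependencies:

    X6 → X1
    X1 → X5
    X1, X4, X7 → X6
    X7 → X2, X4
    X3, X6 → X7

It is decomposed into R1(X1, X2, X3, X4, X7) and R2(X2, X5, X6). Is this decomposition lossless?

Common attributes: R1 ∩ R2 = {X2}.
No dependency enlarges {X2}, so (X2)⁺ = {X2}.
The closure contains neither all of R1 = {X1, X2, X3, X4, X7} nor all of R2 = {X2, X5, X6}, so the common attributes are not a superkey of either fragment. The join is lossy.

No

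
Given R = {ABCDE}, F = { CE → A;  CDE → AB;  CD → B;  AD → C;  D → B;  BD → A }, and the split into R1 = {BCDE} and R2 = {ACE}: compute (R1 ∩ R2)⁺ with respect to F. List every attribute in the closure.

R1 ∩ R2 = {CE}.
CE → A applies, adding A
Closure: {ACE}.

ACE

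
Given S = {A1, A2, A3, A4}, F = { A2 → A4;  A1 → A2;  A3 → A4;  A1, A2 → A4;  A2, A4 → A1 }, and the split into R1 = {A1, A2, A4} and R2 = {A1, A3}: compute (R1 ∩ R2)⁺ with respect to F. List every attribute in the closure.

A1, A2, A4

R1 ∩ R2 = {A1}.
A1 → A2 applies, adding A2
A1, A2 → A4 applies, adding A4
Closure: {A1, A2, A4}.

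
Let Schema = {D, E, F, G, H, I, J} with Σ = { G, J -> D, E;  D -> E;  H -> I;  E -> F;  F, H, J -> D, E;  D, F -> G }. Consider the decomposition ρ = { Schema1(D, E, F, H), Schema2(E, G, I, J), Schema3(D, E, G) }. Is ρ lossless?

Chase test. Columns are D, E, F, G, H, I, J; row i has aⱼ where attribute j ∈ Schemai, else bᵢⱼ.
Initial tableau (one row per fragment):
  row 1: a1 a2 a3 b14 a5 b16 b17
  row 2: b21 a2 b23 a4 b25 a6 a7
  row 3: a1 a2 b33 a4 b35 b36 b37
Rows 1 and 2 agree on E; apply E→F and equate their F entries.
Rows 1 and 3 agree on E; apply E→F and equate their F entries.
Rows 1 and 3 agree on D, F; apply D, F→G and equate their G entries.
No row becomes fully distinguished — the join is lossy.

No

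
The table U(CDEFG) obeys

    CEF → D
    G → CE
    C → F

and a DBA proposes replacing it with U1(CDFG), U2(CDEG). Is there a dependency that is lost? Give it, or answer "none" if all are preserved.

none

CEF → D: restricted closure across fragments reaches D.
G → CE lies within U2.
C → F lies within U1.
Every dependency is enforceable on the fragments, so the decomposition is dependency-preserving.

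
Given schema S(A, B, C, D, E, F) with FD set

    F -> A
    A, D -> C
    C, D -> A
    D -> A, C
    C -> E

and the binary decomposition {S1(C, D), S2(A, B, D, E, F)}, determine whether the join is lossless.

Common attributes: S1 ∩ S2 = {D}.
Closure of {D}: D → A, C applies, adding A, C; C → E applies, adding E. So (D)⁺ = {A, C, D, E}.
This closure contains every attribute of S1, so S1 ∩ S2 → S1. The join is lossless.

Yes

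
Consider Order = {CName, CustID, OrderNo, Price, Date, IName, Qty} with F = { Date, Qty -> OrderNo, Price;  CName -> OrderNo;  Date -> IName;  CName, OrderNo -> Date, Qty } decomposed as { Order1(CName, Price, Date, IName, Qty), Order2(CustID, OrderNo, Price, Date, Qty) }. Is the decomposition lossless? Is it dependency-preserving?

lossy but dependency-preserving

Lossless test: (Price, Date, Qty)⁺ = {OrderNo, Price, Date, IName, Qty}, which is a superkey of neither fragment — lossy.
Dependency preservation: CName → OrderNo; CName, OrderNo → Date, Qty are not contained in any single fragment, but the restricted closure of each left-hand side across the fragments still reaches the right-hand side; the remaining FDs each lie inside some fragment. All dependencies are preserved.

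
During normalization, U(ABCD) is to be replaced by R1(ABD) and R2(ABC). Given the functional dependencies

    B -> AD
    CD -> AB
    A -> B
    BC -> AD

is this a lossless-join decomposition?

Yes

Common attributes: R1 ∩ R2 = {AB}.
Closure of {AB}: B → AD applies, adding D. So (AB)⁺ = {ABD}.
This closure contains every attribute of R1, so R1 ∩ R2 → R1. The join is lossless.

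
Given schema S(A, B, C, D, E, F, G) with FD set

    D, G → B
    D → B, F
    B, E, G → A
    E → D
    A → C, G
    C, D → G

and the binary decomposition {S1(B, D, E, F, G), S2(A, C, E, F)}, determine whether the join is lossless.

No

Common attributes: S1 ∩ S2 = {E, F}.
Closure of {E, F}: E → D applies, adding D; D → B, F applies, adding B. So (E, F)⁺ = {B, D, E, F}.
The closure contains neither all of S1 = {B, D, E, F, G} nor all of S2 = {A, C, E, F}, so the common attributes are not a superkey of either fragment. The join is lossy.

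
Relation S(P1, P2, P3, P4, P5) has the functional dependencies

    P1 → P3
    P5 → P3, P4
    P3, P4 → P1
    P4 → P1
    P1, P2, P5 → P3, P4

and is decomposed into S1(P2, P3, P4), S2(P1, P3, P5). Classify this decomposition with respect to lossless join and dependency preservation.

lossy and not dependency-preserving

Lossless test: (P3)⁺ = {P3}, which is a superkey of neither fragment — lossy.
Dependency preservation: the restricted closure of {P5} across the fragments never reaches {P3, P4}, so P5 → P3, P4 cannot be enforced without a join — not preserved.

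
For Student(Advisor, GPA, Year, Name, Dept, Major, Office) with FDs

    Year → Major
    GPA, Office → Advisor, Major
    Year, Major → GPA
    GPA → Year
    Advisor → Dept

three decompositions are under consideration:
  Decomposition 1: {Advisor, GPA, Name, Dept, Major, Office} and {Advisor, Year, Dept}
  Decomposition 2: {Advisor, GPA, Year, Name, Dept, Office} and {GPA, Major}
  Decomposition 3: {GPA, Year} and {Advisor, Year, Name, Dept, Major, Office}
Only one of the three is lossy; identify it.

Decomposition 1: common = {Advisor, Dept}, closure = {Advisor, Dept} → lossy.
Decomposition 2: common = {GPA}, closure = {GPA, Year, Major} → lossless.
Decomposition 3: common = {Year}, closure = {GPA, Year, Major} → lossless.

Decomposition 1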